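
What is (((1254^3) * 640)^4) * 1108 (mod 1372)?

(1254)^3 ≡ 624 (mod 1372)
624 * 640 = 399360 ≡ 108 (mod 1372)
(108)^4 ≡ 4 (mod 1372)
4 * 1108 = 4432 ≡ 316 (mod 1372)

316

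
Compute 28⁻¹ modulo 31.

31 = 1*28 + 3
28 = 9*3 + 1
3 = 3*1 + 0
gcd(28, 31) = 1, so the inverse exists.
Bézout: 1 = −9*31 + 10*28.
So 28⁻¹ ≡ 10 (mod 31).

10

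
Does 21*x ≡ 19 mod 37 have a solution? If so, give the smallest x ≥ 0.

15

gcd(21, 37) = 1, so a unique solution mod 37 exists.
21⁻¹ ≡ 30 (mod 37).
x ≡ 30*19 ≡ 15 (mod 37).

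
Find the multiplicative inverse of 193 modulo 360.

Apply the Euclidean algorithm and back-substitute:
360 = 1×193 + 167
193 = 1×167 + 26
167 = 6×26 + 11
26 = 2×11 + 4
11 = 2×4 + 3
4 = 1×3 + 1
3 = 3×1 + 0
gcd(193, 360) = 1, so the inverse exists.
Bézout: 1 = −52×360 + 97×193.
So 193⁻¹ ≡ 97 (mod 360).

97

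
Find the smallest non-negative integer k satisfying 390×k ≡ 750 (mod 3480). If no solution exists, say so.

109

gcd(390, 3480) = 30, and 30 | 750, so solutions exist.
Divide through by 30: 13×k mod 116 = 25.
13⁻¹ ≡ 9 (mod 116).
k ≡ 9×25 ≡ 109 (mod 116).
The smallest non-negative solution is k = 109.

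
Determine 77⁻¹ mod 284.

284 = 3*77 + 53
77 = 1*53 + 24
53 = 2*24 + 5
24 = 4*5 + 4
5 = 1*4 + 1
4 = 4*1 + 0
gcd(77, 284) = 1, so the inverse exists.
Back-substitute for 1:
1 = 1*5 − 1*4
  = −1*24 + 5*5
  = 5*53 − 11*24
  = −11*77 + 16*53
  = 16*284 − 59*77
So 77⁻¹ ≡ −59 ≡ 225 (mod 284).

225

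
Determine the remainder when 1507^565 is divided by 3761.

2254

Using repeated squaring:
1507^1 ≡ 1507 (mod 3761)
1507^2 ≡ 1507^2 = 2271049 ≡ 3166 (mod 3761)
1507^4 ≡ 3166^2 = 10023556 ≡ 491 (mod 3761)
1507^8 ≡ 491^2 = 241081 ≡ 377 (mod 3761)
1507^16 ≡ 377^2 = 142129 ≡ 2972 (mod 3761)
1507^32 ≡ 2972^2 = 8832784 ≡ 1956 (mod 3761)
1507^64 ≡ 1956^2 = 3825936 ≡ 999 (mod 3761)
1507^128 ≡ 999^2 = 998001 ≡ 1336 (mod 3761)
1507^256 ≡ 1336^2 = 1784896 ≡ 2182 (mod 3761)
1507^512 ≡ 2182^2 = 4761124 ≡ 3459 (mod 3761)
1507^565 = 1507^512 * 1507^32 * 1507^16 * 1507^4 * 1507^1 ≡ 3459 * 1956 * 2972 * 491 * 1507 (mod 3761).
Accumulate the product:
3459 * 1956 = 6765804 ≡ 3526
3526 * 2972 = 10479272 ≡ 1126
1126 * 491 = 552866 ≡ 3760
3760 * 1507 = 5666320 ≡ 2254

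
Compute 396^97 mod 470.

146

396^1 ≡ 396 (mod 470)
396^2 ≡ 396^2 = 156816 ≡ 306 (mod 470)
396^4 ≡ 306^2 = 93636 ≡ 106 (mod 470)
396^8 ≡ 106^2 = 11236 ≡ 426 (mod 470)
396^16 ≡ 426^2 = 181476 ≡ 56 (mod 470)
396^32 ≡ 56^2 = 3136 ≡ 316 (mod 470)
396^64 ≡ 316^2 = 99856 ≡ 216 (mod 470)
396^97 = 396^64 * 396^32 * 396^1 ≡ 216 * 316 * 396 (mod 470).
Accumulate the product:
216 * 316 = 68256 ≡ 106
106 * 396 = 41976 ≡ 146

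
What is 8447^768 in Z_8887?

3881

768 in binary is 1100000000, i.e. 768 = 512 + 256.
8447^1 ≡ 8447 (mod 8887)
8447^2 ≡ 8447^2 = 71351809 ≡ 6973 (mod 8887)
8447^4 ≡ 6973^2 = 48622729 ≡ 1952 (mod 8887)
8447^8 ≡ 1952^2 = 3810304 ≡ 6668 (mod 8887)
8447^16 ≡ 6668^2 = 44462224 ≡ 563 (mod 8887)
8447^32 ≡ 563^2 = 316969 ≡ 5924 (mod 8887)
8447^64 ≡ 5924^2 = 35093776 ≡ 7900 (mod 8887)
8447^128 ≡ 7900^2 = 62410000 ≡ 5486 (mod 8887)
8447^256 ≡ 5486^2 = 30096196 ≡ 4814 (mod 8887)
8447^512 ≡ 4814^2 = 23174596 ≡ 6187 (mod 8887)
8447^768 = 8447^512 * 8447^256 ≡ 6187 * 4814 (mod 8887).
6187 * 4814 = 29784218 ≡ 3881 (mod 8887).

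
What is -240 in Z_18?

-240 = -14*18 + 12, so -240 ≡ 12 (mod 18).

12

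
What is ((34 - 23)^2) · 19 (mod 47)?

43

34 - 23 = 11
(11)^2 ≡ 27 (mod 47)
27 · 19 = 513 ≡ 43 (mod 47)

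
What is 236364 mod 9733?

236364 = 24×9733 + 2772, so 236364 ≡ 2772 (mod 9733).

2772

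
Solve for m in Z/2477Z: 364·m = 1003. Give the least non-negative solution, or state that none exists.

64

gcd(364, 2477) = 1, so a unique solution mod 2477 exists.
364⁻¹ ≡ 2198 (mod 2477).
m ≡ 2198·1003 ≡ 64 (mod 2477).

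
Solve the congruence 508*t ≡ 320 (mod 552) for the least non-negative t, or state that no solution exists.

68

gcd(508, 552) = 4, and 4 | 320, so solutions exist.
Divide through by 4: 127*t ≡ 80 (mod 138).
127⁻¹ ≡ 25 (mod 138).
t ≡ 25*80 ≡ 68 (mod 138).
The smallest non-negative solution is t = 68.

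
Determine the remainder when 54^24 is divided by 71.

Using repeated squaring:
54^1 ≡ 54 (mod 71)
54^2 ≡ 54^2 = 2916 ≡ 5 (mod 71)
54^4 ≡ 5^2 = 25 (mod 71)
54^8 ≡ 25^2 = 625 ≡ 57 (mod 71)
54^16 ≡ 57^2 = 3249 ≡ 54 (mod 71)
54^24 = 54^16 · 54^8 ≡ 54 · 57 (mod 71).
54 · 57 = 3078 ≡ 25 (mod 71).

25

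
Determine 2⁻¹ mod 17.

9

Run the extended Euclidean algorithm:
17 = 8*2 + 1
2 = 2*1 + 0
gcd(2, 17) = 1, so the inverse exists.
Bézout: 1 = 1*17 − 8*2.
So 2⁻¹ ≡ −8 ≡ 9 (mod 17).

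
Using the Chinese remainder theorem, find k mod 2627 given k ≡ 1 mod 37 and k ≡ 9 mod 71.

37⁻¹ mod 71: 37*48 ≡ 1 (mod 71), so 37⁻¹ ≡ 48.
k = 1 + 37*((9 − 1)*48 mod 71) = 1 + 37*29 = 1074.

1074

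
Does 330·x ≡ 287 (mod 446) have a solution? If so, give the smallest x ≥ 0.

gcd(330, 446) = 2, and 2 does not divide 287.
So the congruence has no solution.

no solution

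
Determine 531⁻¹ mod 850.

421

By the extended Euclidean algorithm:
850 = 1×531 + 319
531 = 1×319 + 212
319 = 1×212 + 107
212 = 1×107 + 105
107 = 1×105 + 2
105 = 52×2 + 1
2 = 2×1 + 0
gcd(531, 850) = 1, so the inverse exists.
Bézout: 1 = −263×850 + 421×531.
So 531⁻¹ ≡ 421 (mod 850).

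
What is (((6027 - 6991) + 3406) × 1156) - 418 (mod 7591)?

6027 - 6991 = -964 ≡ 6627 (mod 7591)
6627 + 3406 = 10033 ≡ 2442 (mod 7591)
2442 × 1156 = 2822952 ≡ 6691 (mod 7591)
6691 - 418 = 6273

6273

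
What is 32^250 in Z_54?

By square-and-multiply:
250 in binary is 11111010, i.e. 250 = 128 + 64 + 32 + 16 + 8 + 2.
32^1 ≡ 32 (mod 54)
32^2 ≡ 32^2 = 1024 ≡ 52 (mod 54)
32^4 ≡ 52^2 = 2704 ≡ 4 (mod 54)
32^8 ≡ 4^2 = 16 (mod 54)
32^16 ≡ 16^2 = 256 ≡ 40 (mod 54)
32^32 ≡ 40^2 = 1600 ≡ 34 (mod 54)
32^64 ≡ 34^2 = 1156 ≡ 22 (mod 54)
32^128 ≡ 22^2 = 484 ≡ 52 (mod 54)
32^250 = 32^128 * 32^64 * 32^32 * 32^16 * 32^8 * 32^2 ≡ 52 * 22 * 34 * 40 * 16 * 52 (mod 54).
Accumulate the product:
52 * 22 = 1144 ≡ 10
10 * 34 = 340 ≡ 16
16 * 40 = 640 ≡ 46
46 * 16 = 736 ≡ 34
34 * 52 = 1768 ≡ 40

40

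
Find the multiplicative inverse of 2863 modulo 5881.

Apply the Euclidean algorithm and back-substitute:
5881 = 2×2863 + 155
2863 = 18×155 + 73
155 = 2×73 + 9
73 = 8×9 + 1
9 = 9×1 + 0
gcd(2863, 5881) = 1, so the inverse exists.
Back-substitute for 1:
1 = 1×73 − 8×9
  = −8×155 + 17×73
  = 17×2863 − 314×155
  = −314×5881 + 645×2863
So 2863⁻¹ ≡ 645 (mod 5881).

645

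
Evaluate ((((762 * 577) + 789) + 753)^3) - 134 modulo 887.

603

762 * 577 = 439674 ≡ 609 (mod 887)
609 + 789 = 1398 ≡ 511 (mod 887)
511 + 753 = 1264 ≡ 377 (mod 887)
(377)^3 ≡ 737 (mod 887)
737 - 134 = 603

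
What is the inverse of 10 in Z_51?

Run the extended Euclidean algorithm:
51 = 5×10 + 1
10 = 10×1 + 0
gcd(10, 51) = 1, so the inverse exists.
Bézout: 1 = 1×51 − 5×10.
So 10⁻¹ ≡ −5 ≡ 46 (mod 51).

46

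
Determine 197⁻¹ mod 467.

403

Apply the Euclidean algorithm and back-substitute:
467 = 2*197 + 73
197 = 2*73 + 51
73 = 1*51 + 22
51 = 2*22 + 7
22 = 3*7 + 1
7 = 7*1 + 0
gcd(197, 467) = 1, so the inverse exists.
Back-substitute for 1:
1 = 1*22 − 3*7
  = −3*51 + 7*22
  = 7*73 − 10*51
  = −10*197 + 27*73
  = 27*467 − 64*197
So 197⁻¹ ≡ −64 ≡ 403 (mod 467).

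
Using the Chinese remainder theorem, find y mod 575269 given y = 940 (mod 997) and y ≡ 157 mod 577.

299043

997⁻¹ mod 577: 997*147 ≡ 1 (mod 577), so 997⁻¹ ≡ 147.
y = 940 + 997*((157 − 940)*147 mod 577) = 940 + 997*299 = 299043.
Check: 299043 mod 997 = 940, 299043 mod 577 = 157. ✓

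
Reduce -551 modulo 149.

-551 = -4*149 + 45, so -551 ≡ 45 (mod 149).

45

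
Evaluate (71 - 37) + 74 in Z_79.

29

71 - 37 = 34
34 + 74 = 108 ≡ 29 (mod 79)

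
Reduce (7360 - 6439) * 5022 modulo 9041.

7360 - 6439 = 921
921 * 5022 = 4625262 ≡ 5311 (mod 9041)

5311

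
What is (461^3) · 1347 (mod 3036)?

1623

(461)^3 ≡ 461 (mod 3036)
461 · 1347 = 620967 ≡ 1623 (mod 3036)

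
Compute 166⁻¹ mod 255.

106

255 = 1×166 + 89
166 = 1×89 + 77
89 = 1×77 + 12
77 = 6×12 + 5
12 = 2×5 + 2
5 = 2×2 + 1
2 = 2×1 + 0
gcd(166, 255) = 1, so the inverse exists.
Back-substitute for 1:
1 = 1×5 − 2×2
  = −2×12 + 5×5
  = 5×77 − 32×12
  = −32×89 + 37×77
  = 37×166 − 69×89
  = −69×255 + 106×166
So 166⁻¹ ≡ 106 (mod 255).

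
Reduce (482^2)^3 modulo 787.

(482)^2 ≡ 159 (mod 787)
(159)^3 ≡ 470 (mod 787)

470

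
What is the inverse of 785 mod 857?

488

By the extended Euclidean algorithm:
857 = 1·785 + 72
785 = 10·72 + 65
72 = 1·65 + 7
65 = 9·7 + 2
7 = 3·2 + 1
2 = 2·1 + 0
gcd(785, 857) = 1, so the inverse exists.
Back-substitute for 1:
1 = 1·7 − 3·2
  = −3·65 + 28·7
  = 28·72 − 31·65
  = −31·785 + 338·72
  = 338·857 − 369·785
So 785⁻¹ ≡ −369 ≡ 488 (mod 857).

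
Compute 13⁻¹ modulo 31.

12

31 = 2*13 + 5
13 = 2*5 + 3
5 = 1*3 + 2
3 = 1*2 + 1
2 = 2*1 + 0
gcd(13, 31) = 1, so the inverse exists.
Bézout: 1 = −5*31 + 12*13.
So 13⁻¹ ≡ 12 (mod 31).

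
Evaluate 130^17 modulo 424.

208

Using repeated squaring:
17 in binary is 10001, i.e. 17 = 16 + 1.
130^1 ≡ 130 (mod 424)
130^2 ≡ 130^2 = 16900 ≡ 364 (mod 424)
130^4 ≡ 364^2 = 132496 ≡ 208 (mod 424)
130^8 ≡ 208^2 = 43264 ≡ 16 (mod 424)
130^16 ≡ 16^2 = 256 (mod 424)
130^17 = 130^16 · 130^1 ≡ 256 · 130 (mod 424).
256 · 130 = 33280 ≡ 208 (mod 424).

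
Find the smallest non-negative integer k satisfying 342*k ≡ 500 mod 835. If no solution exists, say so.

gcd(342, 835) = 1, so a unique solution mod 835 exists.
342⁻¹ ≡ 188 (mod 835).
k ≡ 188*500 ≡ 480 (mod 835).

480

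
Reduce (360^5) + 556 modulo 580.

(360)^5 ≡ 360 (mod 580)
360 + 556 = 916 ≡ 336 (mod 580)

336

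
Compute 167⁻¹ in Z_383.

211

383 = 2·167 + 49
167 = 3·49 + 20
49 = 2·20 + 9
20 = 2·9 + 2
9 = 4·2 + 1
2 = 2·1 + 0
gcd(167, 383) = 1, so the inverse exists.
Bézout: 1 = 75·383 − 172·167.
So 167⁻¹ ≡ −172 ≡ 211 (mod 383).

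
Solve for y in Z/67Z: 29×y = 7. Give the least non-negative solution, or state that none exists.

gcd(29, 67) = 1, so a unique solution mod 67 exists.
29⁻¹ ≡ 37 (mod 67).
y ≡ 37×7 ≡ 58 (mod 67).

58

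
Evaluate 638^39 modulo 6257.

4308

Compute successive squares:
39 in binary is 100111, i.e. 39 = 32 + 4 + 2 + 1.
638^1 ≡ 638 (mod 6257)
638^2 ≡ 638^2 = 407044 ≡ 339 (mod 6257)
638^4 ≡ 339^2 = 114921 ≡ 2295 (mod 6257)
638^8 ≡ 2295^2 = 5267025 ≡ 4888 (mod 6257)
638^16 ≡ 4888^2 = 23892544 ≡ 3318 (mod 6257)
638^32 ≡ 3318^2 = 11009124 ≡ 3061 (mod 6257)
638^39 = 638^32 * 638^4 * 638^2 * 638^1 ≡ 3061 * 2295 * 339 * 638 (mod 6257).
Accumulate the product:
3061 * 2295 = 7024995 ≡ 4641
4641 * 339 = 1573299 ≡ 2792
2792 * 638 = 1781296 ≡ 4308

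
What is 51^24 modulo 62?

39

Using repeated squaring:
24 in binary is 11000, i.e. 24 = 16 + 8.
51^1 ≡ 51 (mod 62)
51^2 ≡ 51^2 = 2601 ≡ 59 (mod 62)
51^4 ≡ 59^2 = 3481 ≡ 9 (mod 62)
51^8 ≡ 9^2 = 81 ≡ 19 (mod 62)
51^16 ≡ 19^2 = 361 ≡ 51 (mod 62)
51^24 = 51^16 × 51^8 ≡ 51 × 19 (mod 62).
51 × 19 = 969 ≡ 39 (mod 62).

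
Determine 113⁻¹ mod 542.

By the extended Euclidean algorithm:
542 = 4×113 + 90
113 = 1×90 + 23
90 = 3×23 + 21
23 = 1×21 + 2
21 = 10×2 + 1
2 = 2×1 + 0
gcd(113, 542) = 1, so the inverse exists.
Bézout: 1 = 54×542 − 259×113.
So 113⁻¹ ≡ −259 ≡ 283 (mod 542).

283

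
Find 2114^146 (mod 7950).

6886

146 in binary is 10010010, i.e. 146 = 128 + 16 + 2.
2114^1 ≡ 2114 (mod 7950)
2114^2 ≡ 2114^2 = 4468996 ≡ 1096 (mod 7950)
2114^4 ≡ 1096^2 = 1201216 ≡ 766 (mod 7950)
2114^8 ≡ 766^2 = 586756 ≡ 6406 (mod 7950)
2114^16 ≡ 6406^2 = 41036836 ≡ 6886 (mod 7950)
2114^32 ≡ 6886^2 = 47416996 ≡ 3196 (mod 7950)
2114^64 ≡ 3196^2 = 10214416 ≡ 6616 (mod 7950)
2114^128 ≡ 6616^2 = 43771456 ≡ 6706 (mod 7950)
2114^146 = 2114^128 × 2114^16 × 2114^2 ≡ 6706 × 6886 × 1096 (mod 7950).
Accumulate the product:
6706 × 6886 = 46177516 ≡ 3916
3916 × 1096 = 4291936 ≡ 6886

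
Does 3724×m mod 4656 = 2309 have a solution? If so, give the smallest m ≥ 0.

gcd(3724, 4656) = 4, and 4 does not divide 2309.
So the congruence has no solution.

no solution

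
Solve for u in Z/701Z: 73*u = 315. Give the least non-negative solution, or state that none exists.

gcd(73, 701) = 1, so a unique solution mod 701 exists.
73⁻¹ ≡ 653 (mod 701).
u ≡ 653*315 ≡ 302 (mod 701).

302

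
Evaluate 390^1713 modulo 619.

Using repeated squaring:
1713 in binary is 11010110001, i.e. 1713 = 1024 + 512 + 128 + 32 + 16 + 1.
390^1 ≡ 390 (mod 619)
390^2 ≡ 390^2 = 152100 ≡ 445 (mod 619)
390^4 ≡ 445^2 = 198025 ≡ 564 (mod 619)
390^8 ≡ 564^2 = 318096 ≡ 549 (mod 619)
390^16 ≡ 549^2 = 301401 ≡ 567 (mod 619)
390^32 ≡ 567^2 = 321489 ≡ 228 (mod 619)
390^64 ≡ 228^2 = 51984 ≡ 607 (mod 619)
390^128 ≡ 607^2 = 368449 ≡ 144 (mod 619)
390^256 ≡ 144^2 = 20736 ≡ 309 (mod 619)
390^512 ≡ 309^2 = 95481 ≡ 155 (mod 619)
390^1024 ≡ 155^2 = 24025 ≡ 503 (mod 619)
390^1713 = 390^1024 · 390^512 · 390^128 · 390^32 · 390^16 · 390^1 ≡ 503 · 155 · 144 · 228 · 567 · 390 (mod 619).
Accumulate the product:
503 · 155 = 77965 ≡ 590
590 · 144 = 84960 ≡ 157
157 · 228 = 35796 ≡ 513
513 · 567 = 290871 ≡ 560
560 · 390 = 218400 ≡ 512

512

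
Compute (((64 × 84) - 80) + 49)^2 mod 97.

64 × 84 = 5376 ≡ 41 (mod 97)
41 - 80 = -39 ≡ 58 (mod 97)
58 + 49 = 107 ≡ 10 (mod 97)
(10)^2 ≡ 3 (mod 97)

3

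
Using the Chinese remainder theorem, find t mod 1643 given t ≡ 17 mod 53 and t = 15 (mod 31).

759

53⁻¹ mod 31: 53*24 ≡ 1 (mod 31), so 53⁻¹ ≡ 24.
t = 17 + 53*((15 − 17)*24 mod 31) = 17 + 53*14 = 759.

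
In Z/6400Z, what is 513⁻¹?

5377

Apply the Euclidean algorithm and back-substitute:
6400 = 12×513 + 244
513 = 2×244 + 25
244 = 9×25 + 19
25 = 1×19 + 6
19 = 3×6 + 1
6 = 6×1 + 0
gcd(513, 6400) = 1, so the inverse exists.
Back-substitute for 1:
1 = 1×19 − 3×6
  = −3×25 + 4×19
  = 4×244 − 39×25
  = −39×513 + 82×244
  = 82×6400 − 1023×513
So 513⁻¹ ≡ −1023 ≡ 5377 (mod 6400).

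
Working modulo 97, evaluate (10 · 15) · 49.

75

10 · 15 = 150 ≡ 53 (mod 97)
53 · 49 = 2597 ≡ 75 (mod 97)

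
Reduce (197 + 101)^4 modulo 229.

14

197 + 101 = 298 ≡ 69 (mod 229)
(69)^4 ≡ 14 (mod 229)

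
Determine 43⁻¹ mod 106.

Run the extended Euclidean algorithm:
106 = 2·43 + 20
43 = 2·20 + 3
20 = 6·3 + 2
3 = 1·2 + 1
2 = 2·1 + 0
gcd(43, 106) = 1, so the inverse exists.
Back-substitute for 1:
1 = 1·3 − 1·2
  = −1·20 + 7·3
  = 7·43 − 15·20
  = −15·106 + 37·43
So 43⁻¹ ≡ 37 (mod 106).

37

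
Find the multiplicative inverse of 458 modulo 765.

152

765 = 1·458 + 307
458 = 1·307 + 151
307 = 2·151 + 5
151 = 30·5 + 1
5 = 5·1 + 0
gcd(458, 765) = 1, so the inverse exists.
Back-substitute for 1:
1 = 1·151 − 30·5
  = −30·307 + 61·151
  = 61·458 − 91·307
  = −91·765 + 152·458
So 458⁻¹ ≡ 152 (mod 765).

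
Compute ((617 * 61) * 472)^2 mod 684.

617 * 61 = 37637 ≡ 17 (mod 684)
17 * 472 = 8024 ≡ 500 (mod 684)
(500)^2 ≡ 340 (mod 684)

340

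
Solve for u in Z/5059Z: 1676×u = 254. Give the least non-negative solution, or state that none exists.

465

gcd(1676, 5059) = 1, so a unique solution mod 5059 exists.
1676⁻¹ ≡ 2611 (mod 5059).
u ≡ 2611×254 ≡ 465 (mod 5059).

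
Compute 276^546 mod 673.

672

Using repeated squaring:
546 in binary is 1000100010, i.e. 546 = 512 + 32 + 2.
276^1 ≡ 276 (mod 673)
276^2 ≡ 276^2 = 76176 ≡ 127 (mod 673)
276^4 ≡ 127^2 = 16129 ≡ 650 (mod 673)
276^8 ≡ 650^2 = 422500 ≡ 529 (mod 673)
276^16 ≡ 529^2 = 279841 ≡ 546 (mod 673)
276^32 ≡ 546^2 = 298116 ≡ 650 (mod 673)
276^64 ≡ 650^2 = 422500 ≡ 529 (mod 673)
276^128 ≡ 529^2 = 279841 ≡ 546 (mod 673)
276^256 ≡ 546^2 = 298116 ≡ 650 (mod 673)
276^512 ≡ 650^2 = 422500 ≡ 529 (mod 673)
276^546 = 276^512 * 276^32 * 276^2 ≡ 529 * 650 * 127 (mod 673).
Accumulate the product:
529 * 650 = 343850 ≡ 620
620 * 127 = 78740 ≡ 672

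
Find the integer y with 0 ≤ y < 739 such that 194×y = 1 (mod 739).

80

Apply the Euclidean algorithm and back-substitute:
739 = 3×194 + 157
194 = 1×157 + 37
157 = 4×37 + 9
37 = 4×9 + 1
9 = 9×1 + 0
gcd(194, 739) = 1, so the inverse exists.
Back-substitute for 1:
1 = 1×37 − 4×9
  = −4×157 + 17×37
  = 17×194 − 21×157
  = −21×739 + 80×194
So 194⁻¹ ≡ 80 (mod 739).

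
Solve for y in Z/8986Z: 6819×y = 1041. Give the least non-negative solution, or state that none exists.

gcd(6819, 8986) = 1, so a unique solution mod 8986 exists.
6819⁻¹ ≡ 6245 (mod 8986).
y ≡ 6245×1041 ≡ 4167 (mod 8986).

4167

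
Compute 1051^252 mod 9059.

7960

By square-and-multiply:
252 in binary is 11111100, i.e. 252 = 128 + 64 + 32 + 16 + 8 + 4.
1051^1 ≡ 1051 (mod 9059)
1051^2 ≡ 1051^2 = 1104601 ≡ 8462 (mod 9059)
1051^4 ≡ 8462^2 = 71605444 ≡ 3108 (mod 9059)
1051^8 ≡ 3108^2 = 9659664 ≡ 2770 (mod 9059)
1051^16 ≡ 2770^2 = 7672900 ≡ 8986 (mod 9059)
1051^32 ≡ 8986^2 = 80748196 ≡ 5329 (mod 9059)
1051^64 ≡ 5329^2 = 28398241 ≡ 7335 (mod 9059)
1051^128 ≡ 7335^2 = 53802225 ≡ 824 (mod 9059)
1051^252 = 1051^128 · 1051^64 · 1051^32 · 1051^16 · 1051^8 · 1051^4 ≡ 824 · 7335 · 5329 · 8986 · 2770 · 3108 (mod 9059).
Accumulate the product:
824 · 7335 = 6044040 ≡ 1687
1687 · 5329 = 8990023 ≡ 3495
3495 · 8986 = 31406070 ≡ 7576
7576 · 2770 = 20985520 ≡ 4876
4876 · 3108 = 15154608 ≡ 7960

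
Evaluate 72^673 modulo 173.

By square-and-multiply:
673 in binary is 1010100001, i.e. 673 = 512 + 128 + 32 + 1.
72^1 ≡ 72 (mod 173)
72^2 ≡ 72^2 = 5184 ≡ 167 (mod 173)
72^4 ≡ 167^2 = 27889 ≡ 36 (mod 173)
72^8 ≡ 36^2 = 1296 ≡ 85 (mod 173)
72^16 ≡ 85^2 = 7225 ≡ 132 (mod 173)
72^32 ≡ 132^2 = 17424 ≡ 124 (mod 173)
72^64 ≡ 124^2 = 15376 ≡ 152 (mod 173)
72^128 ≡ 152^2 = 23104 ≡ 95 (mod 173)
72^256 ≡ 95^2 = 9025 ≡ 29 (mod 173)
72^512 ≡ 29^2 = 841 ≡ 149 (mod 173)
72^673 = 72^512 · 72^128 · 72^32 · 72^1 ≡ 149 · 95 · 124 · 72 (mod 173).
Accumulate the product:
149 · 95 = 14155 ≡ 142
142 · 124 = 17608 ≡ 135
135 · 72 = 9720 ≡ 32

32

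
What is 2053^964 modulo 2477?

492

By square-and-multiply:
964 in binary is 1111000100, i.e. 964 = 512 + 256 + 128 + 64 + 4.
2053^1 ≡ 2053 (mod 2477)
2053^2 ≡ 2053^2 = 4214809 ≡ 1432 (mod 2477)
2053^4 ≡ 1432^2 = 2050624 ≡ 2145 (mod 2477)
2053^8 ≡ 2145^2 = 4601025 ≡ 1236 (mod 2477)
2053^16 ≡ 1236^2 = 1527696 ≡ 1864 (mod 2477)
2053^32 ≡ 1864^2 = 3474496 ≡ 1742 (mod 2477)
2053^64 ≡ 1742^2 = 3034564 ≡ 239 (mod 2477)
2053^128 ≡ 239^2 = 57121 ≡ 150 (mod 2477)
2053^256 ≡ 150^2 = 22500 ≡ 207 (mod 2477)
2053^512 ≡ 207^2 = 42849 ≡ 740 (mod 2477)
2053^964 = 2053^512 * 2053^256 * 2053^128 * 2053^64 * 2053^4 ≡ 740 * 207 * 150 * 239 * 2145 (mod 2477).
Accumulate the product:
740 * 207 = 153180 ≡ 2083
2083 * 150 = 312450 ≡ 348
348 * 239 = 83172 ≡ 1431
1431 * 2145 = 3069495 ≡ 492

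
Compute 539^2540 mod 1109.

By square-and-multiply:
2540 in binary is 100111101100, i.e. 2540 = 2048 + 256 + 128 + 64 + 32 + 8 + 4.
539^1 ≡ 539 (mod 1109)
539^2 ≡ 539^2 = 290521 ≡ 1072 (mod 1109)
539^4 ≡ 1072^2 = 1149184 ≡ 260 (mod 1109)
539^8 ≡ 260^2 = 67600 ≡ 1060 (mod 1109)
539^16 ≡ 1060^2 = 1123600 ≡ 183 (mod 1109)
539^32 ≡ 183^2 = 33489 ≡ 219 (mod 1109)
539^64 ≡ 219^2 = 47961 ≡ 274 (mod 1109)
539^128 ≡ 274^2 = 75076 ≡ 773 (mod 1109)
539^256 ≡ 773^2 = 597529 ≡ 887 (mod 1109)
539^512 ≡ 887^2 = 786769 ≡ 488 (mod 1109)
539^1024 ≡ 488^2 = 238144 ≡ 818 (mod 1109)
539^2048 ≡ 818^2 = 669124 ≡ 397 (mod 1109)
539^2540 = 539^2048 × 539^256 × 539^128 × 539^64 × 539^32 × 539^8 × 539^4 ≡ 397 × 887 × 773 × 274 × 219 × 1060 × 260 (mod 1109).
Accumulate the product:
397 × 887 = 352139 ≡ 586
586 × 773 = 452978 ≡ 506
506 × 274 = 138644 ≡ 19
19 × 219 = 4161 ≡ 834
834 × 1060 = 884040 ≡ 167
167 × 260 = 43420 ≡ 169

169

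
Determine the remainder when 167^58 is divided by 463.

167^1 ≡ 167 (mod 463)
167^2 ≡ 167^2 = 27889 ≡ 109 (mod 463)
167^4 ≡ 109^2 = 11881 ≡ 306 (mod 463)
167^8 ≡ 306^2 = 93636 ≡ 110 (mod 463)
167^16 ≡ 110^2 = 12100 ≡ 62 (mod 463)
167^32 ≡ 62^2 = 3844 ≡ 140 (mod 463)
167^58 = 167^32 · 167^16 · 167^8 · 167^2 ≡ 140 · 62 · 110 · 109 (mod 463).
Accumulate the product:
140 · 62 = 8680 ≡ 346
346 · 110 = 38060 ≡ 94
94 · 109 = 10246 ≡ 60

60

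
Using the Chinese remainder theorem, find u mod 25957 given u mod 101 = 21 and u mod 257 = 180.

101⁻¹ mod 257: 101*28 ≡ 1 (mod 257), so 101⁻¹ ≡ 28.
u = 21 + 101*((180 − 21)*28 mod 257) = 21 + 101*83 = 8404.
Check: 8404 mod 101 = 21, 8404 mod 257 = 180. ✓

8404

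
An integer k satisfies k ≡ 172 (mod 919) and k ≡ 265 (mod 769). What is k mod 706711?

14876

919⁻¹ mod 769: 919×364 ≡ 1 (mod 769), so 919⁻¹ ≡ 364.
k = 172 + 919×((265 − 172)×364 mod 769) = 172 + 919×16 = 14876.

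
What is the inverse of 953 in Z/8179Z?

Apply the Euclidean algorithm and back-substitute:
8179 = 8*953 + 555
953 = 1*555 + 398
555 = 1*398 + 157
398 = 2*157 + 84
157 = 1*84 + 73
84 = 1*73 + 11
73 = 6*11 + 7
11 = 1*7 + 4
7 = 1*4 + 3
4 = 1*3 + 1
3 = 3*1 + 0
gcd(953, 8179) = 1, so the inverse exists.
Bézout: 1 = −261*8179 + 2240*953.
So 953⁻¹ ≡ 2240 (mod 8179).

2240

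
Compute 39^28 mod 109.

21

By square-and-multiply:
28 in binary is 11100, i.e. 28 = 16 + 8 + 4.
39^1 ≡ 39 (mod 109)
39^2 ≡ 39^2 = 1521 ≡ 104 (mod 109)
39^4 ≡ 104^2 = 10816 ≡ 25 (mod 109)
39^8 ≡ 25^2 = 625 ≡ 80 (mod 109)
39^16 ≡ 80^2 = 6400 ≡ 78 (mod 109)
39^28 = 39^16 * 39^8 * 39^4 ≡ 78 * 80 * 25 (mod 109).
Accumulate the product:
78 * 80 = 6240 ≡ 27
27 * 25 = 675 ≡ 21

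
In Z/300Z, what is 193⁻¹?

157

300 = 1*193 + 107
193 = 1*107 + 86
107 = 1*86 + 21
86 = 4*21 + 2
21 = 10*2 + 1
2 = 2*1 + 0
gcd(193, 300) = 1, so the inverse exists.
Back-substitute for 1:
1 = 1*21 − 10*2
  = −10*86 + 41*21
  = 41*107 − 51*86
  = −51*193 + 92*107
  = 92*300 − 143*193
So 193⁻¹ ≡ −143 ≡ 157 (mod 300).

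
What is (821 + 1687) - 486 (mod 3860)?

821 + 1687 = 2508
2508 - 486 = 2022

2022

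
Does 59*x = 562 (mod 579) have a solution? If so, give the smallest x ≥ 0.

gcd(59, 579) = 1, so a unique solution mod 579 exists.
59⁻¹ ≡ 422 (mod 579).
x ≡ 422*562 ≡ 353 (mod 579).

353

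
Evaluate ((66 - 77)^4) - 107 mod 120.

66 - 77 = -11 ≡ 109 (mod 120)
(109)^4 ≡ 1 (mod 120)
1 - 107 = -106 ≡ 14 (mod 120)

14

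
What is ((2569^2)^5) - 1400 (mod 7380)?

5561

(2569)^2 ≡ 2041 (mod 7380)
(2041)^5 ≡ 6961 (mod 7380)
6961 - 1400 = 5561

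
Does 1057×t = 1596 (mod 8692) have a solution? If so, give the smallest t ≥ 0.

gcd(1057, 8692) = 1, so a unique solution mod 8692 exists.
1057⁻¹ ≡ 6077 (mod 8692).
t ≡ 6077×1596 ≡ 7312 (mod 8692).

7312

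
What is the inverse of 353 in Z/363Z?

By the extended Euclidean algorithm:
363 = 1·353 + 10
353 = 35·10 + 3
10 = 3·3 + 1
3 = 3·1 + 0
gcd(353, 363) = 1, so the inverse exists.
Back-substitute for 1:
1 = 1·10 − 3·3
  = −3·353 + 106·10
  = 106·363 − 109·353
So 353⁻¹ ≡ −109 ≡ 254 (mod 363).

254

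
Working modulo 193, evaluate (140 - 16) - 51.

73

140 - 16 = 124
124 - 51 = 73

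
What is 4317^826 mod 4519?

2078

By square-and-multiply:
4317^1 ≡ 4317 (mod 4519)
4317^2 ≡ 4317^2 = 18636489 ≡ 133 (mod 4519)
4317^4 ≡ 133^2 = 17689 ≡ 4132 (mod 4519)
4317^8 ≡ 4132^2 = 17073424 ≡ 642 (mod 4519)
4317^16 ≡ 642^2 = 412164 ≡ 935 (mod 4519)
4317^32 ≡ 935^2 = 874225 ≡ 2058 (mod 4519)
4317^64 ≡ 2058^2 = 4235364 ≡ 1061 (mod 4519)
4317^128 ≡ 1061^2 = 1125721 ≡ 490 (mod 4519)
4317^256 ≡ 490^2 = 240100 ≡ 593 (mod 4519)
4317^512 ≡ 593^2 = 351649 ≡ 3686 (mod 4519)
4317^826 = 4317^512 × 4317^256 × 4317^32 × 4317^16 × 4317^8 × 4317^2 ≡ 3686 × 593 × 2058 × 935 × 642 × 133 (mod 4519).
Accumulate the product:
3686 × 593 = 2185798 ≡ 3121
3121 × 2058 = 6423018 ≡ 1519
1519 × 935 = 1420265 ≡ 1299
1299 × 642 = 833958 ≡ 2462
2462 × 133 = 327446 ≡ 2078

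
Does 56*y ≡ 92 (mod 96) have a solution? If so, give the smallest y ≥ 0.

no solution

gcd(56, 96) = 8, and 8 does not divide 92.
So the congruence has no solution.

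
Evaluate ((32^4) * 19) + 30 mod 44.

38

(32)^4 ≡ 12 (mod 44)
12 * 19 = 228 ≡ 8 (mod 44)
8 + 30 = 38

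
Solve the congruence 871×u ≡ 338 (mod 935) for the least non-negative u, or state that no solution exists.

gcd(871, 935) = 1, so a unique solution mod 935 exists.
871⁻¹ ≡ 336 (mod 935).
u ≡ 336×338 ≡ 433 (mod 935).

433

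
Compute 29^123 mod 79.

69

123 in binary is 1111011, i.e. 123 = 64 + 32 + 16 + 8 + 2 + 1.
29^1 ≡ 29 (mod 79)
29^2 ≡ 29^2 = 841 ≡ 51 (mod 79)
29^4 ≡ 51^2 = 2601 ≡ 73 (mod 79)
29^8 ≡ 73^2 = 5329 ≡ 36 (mod 79)
29^16 ≡ 36^2 = 1296 ≡ 32 (mod 79)
29^32 ≡ 32^2 = 1024 ≡ 76 (mod 79)
29^64 ≡ 76^2 = 5776 ≡ 9 (mod 79)
29^123 = 29^64 * 29^32 * 29^16 * 29^8 * 29^2 * 29^1 ≡ 9 * 76 * 32 * 36 * 51 * 29 (mod 79).
Accumulate the product:
9 * 76 = 684 ≡ 52
52 * 32 = 1664 ≡ 5
5 * 36 = 180 ≡ 22
22 * 51 = 1122 ≡ 16
16 * 29 = 464 ≡ 69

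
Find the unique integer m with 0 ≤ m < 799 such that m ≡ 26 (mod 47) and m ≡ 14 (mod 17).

47⁻¹ mod 17: 47·4 ≡ 1 (mod 17), so 47⁻¹ ≡ 4.
m = 26 + 47·((14 − 26)·4 mod 17) = 26 + 47·3 = 167.
Check: 167 mod 47 = 26, 167 mod 17 = 14. ✓

167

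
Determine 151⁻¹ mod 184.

39

184 = 1*151 + 33
151 = 4*33 + 19
33 = 1*19 + 14
19 = 1*14 + 5
14 = 2*5 + 4
5 = 1*4 + 1
4 = 4*1 + 0
gcd(151, 184) = 1, so the inverse exists.
Bézout: 1 = −32*184 + 39*151.
So 151⁻¹ ≡ 39 (mod 184).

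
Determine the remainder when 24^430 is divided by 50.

By square-and-multiply:
430 in binary is 110101110, i.e. 430 = 256 + 128 + 32 + 8 + 4 + 2.
24^1 ≡ 24 (mod 50)
24^2 ≡ 24^2 = 576 ≡ 26 (mod 50)
24^4 ≡ 26^2 = 676 ≡ 26 (mod 50)
24^8 ≡ 26^2 = 676 ≡ 26 (mod 50)
24^16 ≡ 26^2 = 676 ≡ 26 (mod 50)
24^32 ≡ 26^2 = 676 ≡ 26 (mod 50)
24^64 ≡ 26^2 = 676 ≡ 26 (mod 50)
24^128 ≡ 26^2 = 676 ≡ 26 (mod 50)
24^256 ≡ 26^2 = 676 ≡ 26 (mod 50)
24^430 = 24^256 · 24^128 · 24^32 · 24^8 · 24^4 · 24^2 ≡ 26 · 26 · 26 · 26 · 26 · 26 (mod 50).
Accumulate the product:
26 · 26 = 676 ≡ 26
26 · 26 = 676 ≡ 26
26 · 26 = 676 ≡ 26
26 · 26 = 676 ≡ 26
26 · 26 = 676 ≡ 26

26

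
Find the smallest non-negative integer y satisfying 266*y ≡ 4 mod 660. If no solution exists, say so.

134

gcd(266, 660) = 2, and 2 | 4, so solutions exist.
Divide through by 2: 133*y ≡ 2 (mod 330).
133⁻¹ ≡ 67 (mod 330).
y ≡ 67*2 ≡ 134 (mod 330).
The smallest non-negative solution is y = 134.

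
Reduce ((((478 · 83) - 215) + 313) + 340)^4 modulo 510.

478 · 83 = 39674 ≡ 404 (mod 510)
404 - 215 = 189
189 + 313 = 502
502 + 340 = 842 ≡ 332 (mod 510)
(332)^4 ≡ 16 (mod 510)

16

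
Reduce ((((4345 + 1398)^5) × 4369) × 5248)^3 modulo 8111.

4345 + 1398 = 5743
(5743)^5 ≡ 6203 (mod 8111)
6203 × 4369 = 27100907 ≡ 2056 (mod 8111)
2056 × 5248 = 10789888 ≡ 2258 (mod 8111)
(2258)^3 ≡ 6887 (mod 8111)

6887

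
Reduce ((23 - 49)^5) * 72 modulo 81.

23 - 49 = -26 ≡ 55 (mod 81)
(55)^5 ≡ 28 (mod 81)
28 * 72 = 2016 ≡ 72 (mod 81)

72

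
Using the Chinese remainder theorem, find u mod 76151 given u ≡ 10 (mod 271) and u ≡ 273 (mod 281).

15728

271⁻¹ mod 281: 271×28 ≡ 1 (mod 281), so 271⁻¹ ≡ 28.
u = 10 + 271×((273 − 10)×28 mod 281) = 10 + 271×58 = 15728.
Check: 15728 mod 271 = 10, 15728 mod 281 = 273. ✓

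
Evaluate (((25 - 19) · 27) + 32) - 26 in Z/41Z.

4

25 - 19 = 6
6 · 27 = 162 ≡ 39 (mod 41)
39 + 32 = 71 ≡ 30 (mod 41)
30 - 26 = 4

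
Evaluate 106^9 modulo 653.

41

Compute successive squares:
106^1 ≡ 106 (mod 653)
106^2 ≡ 106^2 = 11236 ≡ 135 (mod 653)
106^4 ≡ 135^2 = 18225 ≡ 594 (mod 653)
106^8 ≡ 594^2 = 352836 ≡ 216 (mod 653)
106^9 = 106^8 * 106^1 ≡ 216 * 106 (mod 653).
216 * 106 = 22896 ≡ 41 (mod 653).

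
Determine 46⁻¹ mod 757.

576

Apply the Euclidean algorithm and back-substitute:
757 = 16·46 + 21
46 = 2·21 + 4
21 = 5·4 + 1
4 = 4·1 + 0
gcd(46, 757) = 1, so the inverse exists.
Bézout: 1 = 11·757 − 181·46.
So 46⁻¹ ≡ −181 ≡ 576 (mod 757).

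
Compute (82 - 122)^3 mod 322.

82 - 122 = -40 ≡ 282 (mod 322)
(282)^3 ≡ 78 (mod 322)

78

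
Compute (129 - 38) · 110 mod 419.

373

129 - 38 = 91
91 · 110 = 10010 ≡ 373 (mod 419)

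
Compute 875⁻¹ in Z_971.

971 = 1·875 + 96
875 = 9·96 + 11
96 = 8·11 + 8
11 = 1·8 + 3
8 = 2·3 + 2
3 = 1·2 + 1
2 = 2·1 + 0
gcd(875, 971) = 1, so the inverse exists.
Back-substitute for 1:
1 = 1·3 − 1·2
  = −1·8 + 3·3
  = 3·11 − 4·8
  = −4·96 + 35·11
  = 35·875 − 319·96
  = −319·971 + 354·875
So 875⁻¹ ≡ 354 (mod 971).

354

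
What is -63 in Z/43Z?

-63 = -2·43 + 23, so -63 ≡ 23 (mod 43).

23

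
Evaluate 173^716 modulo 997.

742

Compute successive squares:
716 in binary is 1011001100, i.e. 716 = 512 + 128 + 64 + 8 + 4.
173^1 ≡ 173 (mod 997)
173^2 ≡ 173^2 = 29929 ≡ 19 (mod 997)
173^4 ≡ 19^2 = 361 (mod 997)
173^8 ≡ 361^2 = 130321 ≡ 711 (mod 997)
173^16 ≡ 711^2 = 505521 ≡ 42 (mod 997)
173^32 ≡ 42^2 = 1764 ≡ 767 (mod 997)
173^64 ≡ 767^2 = 588289 ≡ 59 (mod 997)
173^128 ≡ 59^2 = 3481 ≡ 490 (mod 997)
173^256 ≡ 490^2 = 240100 ≡ 820 (mod 997)
173^512 ≡ 820^2 = 672400 ≡ 422 (mod 997)
173^716 = 173^512 × 173^128 × 173^64 × 173^8 × 173^4 ≡ 422 × 490 × 59 × 711 × 361 (mod 997).
Accumulate the product:
422 × 490 = 206780 ≡ 401
401 × 59 = 23659 ≡ 728
728 × 711 = 517608 ≡ 165
165 × 361 = 59565 ≡ 742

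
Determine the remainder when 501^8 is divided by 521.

204

Compute successive squares:
501^1 ≡ 501 (mod 521)
501^2 ≡ 501^2 = 251001 ≡ 400 (mod 521)
501^4 ≡ 400^2 = 160000 ≡ 53 (mod 521)
501^8 ≡ 53^2 = 2809 ≡ 204 (mod 521)
So 501^8 ≡ 204 (mod 521).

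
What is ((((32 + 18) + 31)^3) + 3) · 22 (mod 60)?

32 + 18 = 50
50 + 31 = 81 ≡ 21 (mod 60)
(21)^3 ≡ 21 (mod 60)
21 + 3 = 24
24 · 22 = 528 ≡ 48 (mod 60)

48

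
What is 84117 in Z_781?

550

84117 = 107*781 + 550, so 84117 ≡ 550 (mod 781).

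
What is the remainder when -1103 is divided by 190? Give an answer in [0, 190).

37

-1103 = -6×190 + 37, so -1103 ≡ 37 (mod 190).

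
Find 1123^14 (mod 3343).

3329

Compute successive squares:
1123^1 ≡ 1123 (mod 3343)
1123^2 ≡ 1123^2 = 1261129 ≡ 818 (mod 3343)
1123^4 ≡ 818^2 = 669124 ≡ 524 (mod 3343)
1123^8 ≡ 524^2 = 274576 ≡ 450 (mod 3343)
1123^14 = 1123^8 * 1123^4 * 1123^2 ≡ 450 * 524 * 818 (mod 3343).
Accumulate the product:
450 * 524 = 235800 ≡ 1790
1790 * 818 = 1464220 ≡ 3329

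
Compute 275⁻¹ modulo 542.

Run the extended Euclidean algorithm:
542 = 1*275 + 267
275 = 1*267 + 8
267 = 33*8 + 3
8 = 2*3 + 2
3 = 1*2 + 1
2 = 2*1 + 0
gcd(275, 542) = 1, so the inverse exists.
Bézout: 1 = 103*542 − 203*275.
So 275⁻¹ ≡ −203 ≡ 339 (mod 542).

339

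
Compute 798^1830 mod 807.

Compute successive squares:
1830 in binary is 11100100110, i.e. 1830 = 1024 + 512 + 256 + 32 + 4 + 2.
798^1 ≡ 798 (mod 807)
798^2 ≡ 798^2 = 636804 ≡ 81 (mod 807)
798^4 ≡ 81^2 = 6561 ≡ 105 (mod 807)
798^8 ≡ 105^2 = 11025 ≡ 534 (mod 807)
798^16 ≡ 534^2 = 285156 ≡ 285 (mod 807)
798^32 ≡ 285^2 = 81225 ≡ 525 (mod 807)
798^64 ≡ 525^2 = 275625 ≡ 438 (mod 807)
798^128 ≡ 438^2 = 191844 ≡ 585 (mod 807)
798^256 ≡ 585^2 = 342225 ≡ 57 (mod 807)
798^512 ≡ 57^2 = 3249 ≡ 21 (mod 807)
798^1024 ≡ 21^2 = 441 (mod 807)
798^1830 = 798^1024 × 798^512 × 798^256 × 798^32 × 798^4 × 798^2 ≡ 441 × 21 × 57 × 525 × 105 × 81 (mod 807).
Accumulate the product:
441 × 21 = 9261 ≡ 384
384 × 57 = 21888 ≡ 99
99 × 525 = 51975 ≡ 327
327 × 105 = 34335 ≡ 441
441 × 81 = 35721 ≡ 213

213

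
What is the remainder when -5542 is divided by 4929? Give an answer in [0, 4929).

4316

-5542 = -2·4929 + 4316, so -5542 ≡ 4316 (mod 4929).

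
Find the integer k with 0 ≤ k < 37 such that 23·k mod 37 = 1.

37 = 1·23 + 14
23 = 1·14 + 9
14 = 1·9 + 5
9 = 1·5 + 4
5 = 1·4 + 1
4 = 4·1 + 0
gcd(23, 37) = 1, so the inverse exists.
Back-substitute for 1:
1 = 1·5 − 1·4
  = −1·9 + 2·5
  = 2·14 − 3·9
  = −3·23 + 5·14
  = 5·37 − 8·23
So 23⁻¹ ≡ −8 ≡ 29 (mod 37).

29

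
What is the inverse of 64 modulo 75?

Apply the Euclidean algorithm and back-substitute:
75 = 1*64 + 11
64 = 5*11 + 9
11 = 1*9 + 2
9 = 4*2 + 1
2 = 2*1 + 0
gcd(64, 75) = 1, so the inverse exists.
Back-substitute for 1:
1 = 1*9 − 4*2
  = −4*11 + 5*9
  = 5*64 − 29*11
  = −29*75 + 34*64
So 64⁻¹ ≡ 34 (mod 75).

34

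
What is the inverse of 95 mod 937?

937 = 9×95 + 82
95 = 1×82 + 13
82 = 6×13 + 4
13 = 3×4 + 1
4 = 4×1 + 0
gcd(95, 937) = 1, so the inverse exists.
Bézout: 1 = −22×937 + 217×95.
So 95⁻¹ ≡ 217 (mod 937).

217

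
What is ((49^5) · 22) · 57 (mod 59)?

(49)^5 ≡ 5 (mod 59)
5 · 22 = 110 ≡ 51 (mod 59)
51 · 57 = 2907 ≡ 16 (mod 59)

16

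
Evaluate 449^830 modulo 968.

353

Using repeated squaring:
830 in binary is 1100111110, i.e. 830 = 512 + 256 + 32 + 16 + 8 + 4 + 2.
449^1 ≡ 449 (mod 968)
449^2 ≡ 449^2 = 201601 ≡ 257 (mod 968)
449^4 ≡ 257^2 = 66049 ≡ 225 (mod 968)
449^8 ≡ 225^2 = 50625 ≡ 289 (mod 968)
449^16 ≡ 289^2 = 83521 ≡ 273 (mod 968)
449^32 ≡ 273^2 = 74529 ≡ 961 (mod 968)
449^64 ≡ 961^2 = 923521 ≡ 49 (mod 968)
449^128 ≡ 49^2 = 2401 ≡ 465 (mod 968)
449^256 ≡ 465^2 = 216225 ≡ 361 (mod 968)
449^512 ≡ 361^2 = 130321 ≡ 609 (mod 968)
449^830 = 449^512 * 449^256 * 449^32 * 449^16 * 449^8 * 449^4 * 449^2 ≡ 609 * 361 * 961 * 273 * 289 * 225 * 257 (mod 968).
Accumulate the product:
609 * 361 = 219849 ≡ 113
113 * 961 = 108593 ≡ 177
177 * 273 = 48321 ≡ 889
889 * 289 = 256921 ≡ 401
401 * 225 = 90225 ≡ 201
201 * 257 = 51657 ≡ 353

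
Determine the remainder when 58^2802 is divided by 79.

10

Using repeated squaring:
2802 in binary is 101011110010, i.e. 2802 = 2048 + 512 + 128 + 64 + 32 + 16 + 2.
58^1 ≡ 58 (mod 79)
58^2 ≡ 58^2 = 3364 ≡ 46 (mod 79)
58^4 ≡ 46^2 = 2116 ≡ 62 (mod 79)
58^8 ≡ 62^2 = 3844 ≡ 52 (mod 79)
58^16 ≡ 52^2 = 2704 ≡ 18 (mod 79)
58^32 ≡ 18^2 = 324 ≡ 8 (mod 79)
58^64 ≡ 8^2 = 64 (mod 79)
58^128 ≡ 64^2 = 4096 ≡ 67 (mod 79)
58^256 ≡ 67^2 = 4489 ≡ 65 (mod 79)
58^512 ≡ 65^2 = 4225 ≡ 38 (mod 79)
58^1024 ≡ 38^2 = 1444 ≡ 22 (mod 79)
58^2048 ≡ 22^2 = 484 ≡ 10 (mod 79)
58^2802 = 58^2048 · 58^512 · 58^128 · 58^64 · 58^32 · 58^16 · 58^2 ≡ 10 · 38 · 67 · 64 · 8 · 18 · 46 (mod 79).
Accumulate the product:
10 · 38 = 380 ≡ 64
64 · 67 = 4288 ≡ 22
22 · 64 = 1408 ≡ 65
65 · 8 = 520 ≡ 46
46 · 18 = 828 ≡ 38
38 · 46 = 1748 ≡ 10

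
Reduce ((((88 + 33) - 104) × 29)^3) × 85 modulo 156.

88 + 33 = 121
121 - 104 = 17
17 × 29 = 493 ≡ 25 (mod 156)
(25)^3 ≡ 25 (mod 156)
25 × 85 = 2125 ≡ 97 (mod 156)

97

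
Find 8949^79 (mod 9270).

79 in binary is 1001111, i.e. 79 = 64 + 8 + 4 + 2 + 1.
8949^1 ≡ 8949 (mod 9270)
8949^2 ≡ 8949^2 = 80084601 ≡ 1071 (mod 9270)
8949^4 ≡ 1071^2 = 1147041 ≡ 6831 (mod 9270)
8949^8 ≡ 6831^2 = 46662561 ≡ 6651 (mod 9270)
8949^16 ≡ 6651^2 = 44235801 ≡ 8631 (mod 9270)
8949^32 ≡ 8631^2 = 74494161 ≡ 441 (mod 9270)
8949^64 ≡ 441^2 = 194481 ≡ 9081 (mod 9270)
8949^79 = 8949^64 · 8949^8 · 8949^4 · 8949^2 · 8949^1 ≡ 9081 · 6651 · 6831 · 1071 · 8949 (mod 9270).
Accumulate the product:
9081 · 6651 = 60397731 ≡ 3681
3681 · 6831 = 25144911 ≡ 4671
4671 · 1071 = 5002641 ≡ 6111
6111 · 8949 = 54687339 ≡ 3609

3609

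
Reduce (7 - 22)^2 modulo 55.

7 - 22 = -15 ≡ 40 (mod 55)
(40)^2 ≡ 5 (mod 55)

5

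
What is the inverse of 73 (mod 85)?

7

Apply the Euclidean algorithm and back-substitute:
85 = 1*73 + 12
73 = 6*12 + 1
12 = 12*1 + 0
gcd(73, 85) = 1, so the inverse exists.
Back-substitute for 1:
1 = 1*73 − 6*12
  = −6*85 + 7*73
So 73⁻¹ ≡ 7 (mod 85).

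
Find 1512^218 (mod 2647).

Using repeated squaring:
218 in binary is 11011010, i.e. 218 = 128 + 64 + 16 + 8 + 2.
1512^1 ≡ 1512 (mod 2647)
1512^2 ≡ 1512^2 = 2286144 ≡ 1783 (mod 2647)
1512^4 ≡ 1783^2 = 3179089 ≡ 42 (mod 2647)
1512^8 ≡ 42^2 = 1764 (mod 2647)
1512^16 ≡ 1764^2 = 3111696 ≡ 1471 (mod 2647)
1512^32 ≡ 1471^2 = 2163841 ≡ 1242 (mod 2647)
1512^64 ≡ 1242^2 = 1542564 ≡ 2010 (mod 2647)
1512^128 ≡ 2010^2 = 4040100 ≡ 778 (mod 2647)
1512^218 = 1512^128 * 1512^64 * 1512^16 * 1512^8 * 1512^2 ≡ 778 * 2010 * 1471 * 1764 * 1783 (mod 2647).
Accumulate the product:
778 * 2010 = 1563780 ≡ 2050
2050 * 1471 = 3015550 ≡ 617
617 * 1764 = 1088388 ≡ 471
471 * 1783 = 839793 ≡ 694

694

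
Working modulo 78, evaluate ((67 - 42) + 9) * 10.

67 - 42 = 25
25 + 9 = 34
34 * 10 = 340 ≡ 28 (mod 78)

28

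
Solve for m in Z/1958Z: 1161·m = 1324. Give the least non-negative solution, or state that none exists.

gcd(1161, 1958) = 1, so a unique solution mod 1958 exists.
1161⁻¹ ≡ 1135 (mod 1958).
m ≡ 1135·1324 ≡ 954 (mod 1958).

954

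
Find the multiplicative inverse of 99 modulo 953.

876

Run the extended Euclidean algorithm:
953 = 9·99 + 62
99 = 1·62 + 37
62 = 1·37 + 25
37 = 1·25 + 12
25 = 2·12 + 1
12 = 12·1 + 0
gcd(99, 953) = 1, so the inverse exists.
Bézout: 1 = 8·953 − 77·99.
So 99⁻¹ ≡ −77 ≡ 876 (mod 953).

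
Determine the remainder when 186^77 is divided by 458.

186

186^1 ≡ 186 (mod 458)
186^2 ≡ 186^2 = 34596 ≡ 246 (mod 458)
186^4 ≡ 246^2 = 60516 ≡ 60 (mod 458)
186^8 ≡ 60^2 = 3600 ≡ 394 (mod 458)
186^16 ≡ 394^2 = 155236 ≡ 432 (mod 458)
186^32 ≡ 432^2 = 186624 ≡ 218 (mod 458)
186^64 ≡ 218^2 = 47524 ≡ 350 (mod 458)
186^77 = 186^64 * 186^8 * 186^4 * 186^1 ≡ 350 * 394 * 60 * 186 (mod 458).
Accumulate the product:
350 * 394 = 137900 ≡ 42
42 * 60 = 2520 ≡ 230
230 * 186 = 42780 ≡ 186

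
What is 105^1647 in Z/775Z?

1647 in binary is 11001101111, i.e. 1647 = 1024 + 512 + 64 + 32 + 8 + 4 + 2 + 1.
105^1 ≡ 105 (mod 775)
105^2 ≡ 105^2 = 11025 ≡ 175 (mod 775)
105^4 ≡ 175^2 = 30625 ≡ 400 (mod 775)
105^8 ≡ 400^2 = 160000 ≡ 350 (mod 775)
105^16 ≡ 350^2 = 122500 ≡ 50 (mod 775)
105^32 ≡ 50^2 = 2500 ≡ 175 (mod 775)
105^64 ≡ 175^2 = 30625 ≡ 400 (mod 775)
105^128 ≡ 400^2 = 160000 ≡ 350 (mod 775)
105^256 ≡ 350^2 = 122500 ≡ 50 (mod 775)
105^512 ≡ 50^2 = 2500 ≡ 175 (mod 775)
105^1024 ≡ 175^2 = 30625 ≡ 400 (mod 775)
105^1647 = 105^1024 · 105^512 · 105^64 · 105^32 · 105^8 · 105^4 · 105^2 · 105^1 ≡ 400 · 175 · 400 · 175 · 350 · 400 · 175 · 105 (mod 775).
Accumulate the product:
400 · 175 = 70000 ≡ 250
250 · 400 = 100000 ≡ 25
25 · 175 = 4375 ≡ 500
500 · 350 = 175000 ≡ 625
625 · 400 = 250000 ≡ 450
450 · 175 = 78750 ≡ 475
475 · 105 = 49875 ≡ 275

275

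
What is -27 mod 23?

19

-27 = -2×23 + 19, so -27 ≡ 19 (mod 23).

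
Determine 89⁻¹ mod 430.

29

By the extended Euclidean algorithm:
430 = 4*89 + 74
89 = 1*74 + 15
74 = 4*15 + 14
15 = 1*14 + 1
14 = 14*1 + 0
gcd(89, 430) = 1, so the inverse exists.
Bézout: 1 = −6*430 + 29*89.
So 89⁻¹ ≡ 29 (mod 430).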